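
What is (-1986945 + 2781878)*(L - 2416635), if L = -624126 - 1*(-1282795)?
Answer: -1397465186278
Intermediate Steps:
L = 658669 (L = -624126 + 1282795 = 658669)
(-1986945 + 2781878)*(L - 2416635) = (-1986945 + 2781878)*(658669 - 2416635) = 794933*(-1757966) = -1397465186278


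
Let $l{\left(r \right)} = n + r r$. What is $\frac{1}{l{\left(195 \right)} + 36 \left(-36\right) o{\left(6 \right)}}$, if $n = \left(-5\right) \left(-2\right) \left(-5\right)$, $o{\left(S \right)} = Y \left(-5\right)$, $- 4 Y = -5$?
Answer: $\frac{1}{46075} \approx 2.1704 \cdot 10^{-5}$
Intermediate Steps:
$Y = \frac{5}{4}$ ($Y = \left(- \frac{1}{4}\right) \left(-5\right) = \frac{5}{4} \approx 1.25$)
$o{\left(S \right)} = - \frac{25}{4}$ ($o{\left(S \right)} = \frac{5}{4} \left(-5\right) = - \frac{25}{4}$)
$n = -50$ ($n = 10 \left(-5\right) = -50$)
$l{\left(r \right)} = -50 + r^{2}$ ($l{\left(r \right)} = -50 + r r = -50 + r^{2}$)
$\frac{1}{l{\left(195 \right)} + 36 \left(-36\right) o{\left(6 \right)}} = \frac{1}{\left(-50 + 195^{2}\right) + 36 \left(-36\right) \left(- \frac{25}{4}\right)} = \frac{1}{\left(-50 + 38025\right) - -8100} = \frac{1}{37975 + 8100} = \frac{1}{46075}$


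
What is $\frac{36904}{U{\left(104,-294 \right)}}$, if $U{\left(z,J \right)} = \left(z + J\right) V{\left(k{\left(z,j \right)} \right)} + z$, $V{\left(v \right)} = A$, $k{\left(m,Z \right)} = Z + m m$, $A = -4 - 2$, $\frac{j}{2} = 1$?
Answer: $\frac{9226}{311} \approx 29.666$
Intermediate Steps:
$j = 2$ ($j = 2 \cdot 1 = 2$)
$A = -6$
$k{\left(m,Z \right)} = Z + m^{2}$
$V{\left(v \right)} = -6$
$U{\left(z,J \right)} = - 6 J - 5 z$ ($U{\left(z,J \right)} = \left(z + J\right) \left(-6\right) + z = \left(J + z\right) \left(-6\right) + z = \left(- 6 J - 6 z\right) + z = - 6 J - 5 z$)
$\frac{36904}{U{\left(104,-294 \right)}} = \frac{36904}{\left(-6\right) \left(-294\right) - 520} = \frac{36904}{1764 - 520} = \frac{36904}{1244} = 36904 \cdot \frac{1}{1244} = \frac{9226}{311}$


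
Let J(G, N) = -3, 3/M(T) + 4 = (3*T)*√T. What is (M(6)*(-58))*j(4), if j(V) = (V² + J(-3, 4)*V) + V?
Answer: -696/241 - 3132*√6/241 ≈ -34.721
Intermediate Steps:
M(T) = 3/(-4 + 3*T^(3/2)) (M(T) = 3/(-4 + (3*T)*√T) = 3/(-4 + 3*T^(3/2)))
j(V) = V² - 2*V (j(V) = (V² - 3*V) + V = V² - 2*V)
(M(6)*(-58))*j(4) = ((3/(-4 + 3*6^(3/2)))*(-58))*(4*(-2 + 4)) = ((3/(-4 + 3*(6*√6)))*(-58))*(4*2) = ((3/(-4 + 18*√6))*(-58))*8 = -174/(-4 + 18*√6)*8 = -1392/(-4 + 18*√6)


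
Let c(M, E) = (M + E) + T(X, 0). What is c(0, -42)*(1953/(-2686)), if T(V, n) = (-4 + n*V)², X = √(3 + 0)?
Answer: 25389/1343 ≈ 18.905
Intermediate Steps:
X = √3 ≈ 1.7320
T(V, n) = (-4 + V*n)²
c(M, E) = 16 + E + M (c(M, E) = (M + E) + (-4 + √3*0)² = (E + M) + (-4 + 0)² = (E + M) + (-4)² = (E + M) + 16 = 16 + E + M)
c(0, -42)*(1953/(-2686)) = (16 - 42 + 0)*(1953/(-2686)) = -50778*(-1)/2686 = -26*(-1953/2686) = 25389/1343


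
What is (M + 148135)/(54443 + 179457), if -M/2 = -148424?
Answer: 444983/233900 ≈ 1.9025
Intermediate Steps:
M = 296848 (M = -2*(-148424) = 296848)
(M + 148135)/(54443 + 179457) = (296848 + 148135)/(54443 + 179457) = 444983/233900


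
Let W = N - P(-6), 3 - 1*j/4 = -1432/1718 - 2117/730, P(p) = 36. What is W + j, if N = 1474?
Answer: 6291892/4295 ≈ 1464.9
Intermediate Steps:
j = 115682/4295 (j = 12 - 4*(-1432/1718 - 2117/730) = 12 - 4*(-1432*1/1718 - 2117*1/730) = 12 - 4*(-716/859 - 29/10) = 12 - 4*(-32071/8590) = 12 + 64142/4295 = 115682/4295 ≈ 26.934)
W = 1438 (W = 1474 - 1*36 = 1474 - 36 = 1438)
W + j = 1438 + 115682/4295 = 6291892/4295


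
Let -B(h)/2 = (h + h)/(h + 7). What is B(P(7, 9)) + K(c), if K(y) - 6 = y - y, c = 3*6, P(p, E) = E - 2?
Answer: 4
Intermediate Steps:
P(p, E) = -2 + E
c = 18
B(h) = -4*h/(7 + h) (B(h) = -2*(h + h)/(h + 7) = -2*2*h/(7 + h) = -4*h/(7 + h))
K(y) = 6 (K(y) = 6 + (y - y) = 6 + 0 = 6)
B(P(7, 9)) + K(c) = -4*(-2 + 9)/(7 + (-2 + 9)) + 6 = -4*7/(7 + 7) + 6 = -4*7/14 + 6 = -4*7*1/14 + 6 = -2 + 6 = 4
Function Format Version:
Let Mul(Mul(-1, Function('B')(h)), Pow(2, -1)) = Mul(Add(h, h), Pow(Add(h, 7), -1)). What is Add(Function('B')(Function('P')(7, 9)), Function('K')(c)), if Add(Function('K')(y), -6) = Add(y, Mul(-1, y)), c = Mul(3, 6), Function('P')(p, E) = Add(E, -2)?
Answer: 4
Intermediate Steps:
Function('P')(p, E) = Add(-2, E)
c = 18
Function('B')(h) = Mul(-4, h, Pow(Add(7, h), -1)) (Function('B')(h) = Mul(-2, Mul(Add(h, h), Pow(Add(h, 7), -1))) = Mul(-2, Mul(Mul(2, h), Pow(Add(7, h), -1))) = Mul(-2, Mul(2, h, Pow(Add(7, h), -1))) = Mul(-4, h, Pow(Add(7, h), -1)))
Function('K')(y) = 6 (Function('K')(y) = Add(6, Add(y, Mul(-1, y))) = Add(6, 0) = 6)
Add(Function('B')(Function('P')(7, 9)), Function('K')(c)) = Add(Mul(-4, Add(-2, 9), Pow(Add(7, Add(-2, 9)), -1)), 6) = Add(Mul(-4, 7, Pow(Add(7, 7), -1)), 6) = Add(Mul(-4, 7, Pow(14, -1)), 6) = Add(Mul(-4, 7, Rational(1, 14)), 6) = Add(-2, 6) = 4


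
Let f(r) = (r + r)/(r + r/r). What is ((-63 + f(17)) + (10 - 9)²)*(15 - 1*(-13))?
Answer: -15148/9 ≈ -1683.1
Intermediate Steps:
f(r) = 2*r/(1 + r) (f(r) = (2*r)/(r + 1) = (2*r)/(1 + r) = 2*r/(1 + r))
((-63 + f(17)) + (10 - 9)²)*(15 - 1*(-13)) = ((-63 + 2*17/(1 + 17)) + (10 - 9)²)*(15 - 1*(-13)) = ((-63 + 2*17/18) + 1²)*(15 + 13) = ((-63 + 2*17*(1/18)) + 1)*28 = ((-63 + 17/9) + 1)*28 = (-550/9 + 1)*28 = -541/9*28 = -15148/9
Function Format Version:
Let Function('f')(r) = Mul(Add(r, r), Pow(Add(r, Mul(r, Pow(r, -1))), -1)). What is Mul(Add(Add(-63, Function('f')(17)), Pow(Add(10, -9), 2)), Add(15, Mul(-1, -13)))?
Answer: Rational(-15148, 9) ≈ -1683.1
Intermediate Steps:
Function('f')(r) = Mul(2, r, Pow(Add(1, r), -1)) (Function('f')(r) = Mul(Mul(2, r), Pow(Add(r, 1), -1)) = Mul(Mul(2, r), Pow(Add(1, r), -1)) = Mul(2, r, Pow(Add(1, r), -1)))
Mul(Add(Add(-63, Function('f')(17)), Pow(Add(10, -9), 2)), Add(15, Mul(-1, -13))) = Mul(Add(Add(-63, Mul(2, 17, Pow(Add(1, 17), -1))), Pow(Add(10, -9), 2)), Add(15, Mul(-1, -13))) = Mul(Add(Add(-63, Mul(2, 17, Pow(18, -1))), Pow(1, 2)), Add(15, 13)) = Mul(Add(Add(-63, Mul(2, 17, Rational(1, 18))), 1), 28) = Mul(Add(Add(-63, Rational(17, 9)), 1), 28) = Mul(Add(Rational(-550, 9), 1), 28) = Mul(Rational(-541, 9), 28) = Rational(-15148, 9)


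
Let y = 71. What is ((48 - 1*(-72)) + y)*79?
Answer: 15089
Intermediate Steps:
((48 - 1*(-72)) + y)*79 = ((48 - 1*(-72)) + 71)*79 = ((48 + 72) + 71)*79 = (120 + 71)*79 = 191*79 = 15089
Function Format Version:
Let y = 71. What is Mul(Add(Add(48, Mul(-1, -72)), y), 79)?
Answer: 15089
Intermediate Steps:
Mul(Add(Add(48, Mul(-1, -72)), y), 79) = Mul(Add(Add(48, Mul(-1, -72)), 71), 79) = Mul(Add(Add(48, 72), 71), 79) = Mul(Add(120, 71), 79) = Mul(191, 79) = 15089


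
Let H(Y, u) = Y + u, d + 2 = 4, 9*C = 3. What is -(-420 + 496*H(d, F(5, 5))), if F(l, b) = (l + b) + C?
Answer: -17092/3 ≈ -5697.3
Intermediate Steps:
C = ⅓ (C = (⅑)*3 = ⅓ ≈ 0.33333)
d = 2 (d = -2 + 4 = 2)
F(l, b) = ⅓ + b + l (F(l, b) = (l + b) + ⅓ = (b + l) + ⅓ = ⅓ + b + l)
-(-420 + 496*H(d, F(5, 5))) = -(-420 + 496*(2 + (⅓ + 5 + 5))) = -(-420 + 496*(2 + 31/3)) = -(-420 + 496*(37/3)) = -(-420 + 18352/3) = -1*17092/3 = -17092/3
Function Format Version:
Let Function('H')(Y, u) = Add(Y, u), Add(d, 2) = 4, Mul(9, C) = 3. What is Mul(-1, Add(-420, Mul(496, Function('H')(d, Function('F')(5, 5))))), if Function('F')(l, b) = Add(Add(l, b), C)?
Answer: Rational(-17092, 3) ≈ -5697.3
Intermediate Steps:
C = Rational(1, 3) (C = Mul(Rational(1, 9), 3) = Rational(1, 3) ≈ 0.33333)
d = 2 (d = Add(-2, 4) = 2)
Function('F')(l, b) = Add(Rational(1, 3), b, l) (Function('F')(l, b) = Add(Add(l, b), Rational(1, 3)) = Add(Add(b, l), Rational(1, 3)) = Add(Rational(1, 3), b, l))
Mul(-1, Add(-420, Mul(496, Function('H')(d, Function('F')(5, 5))))) = Mul(-1, Add(-420, Mul(496, Add(2, Add(Rational(1, 3), 5, 5))))) = Mul(-1, Add(-420, Mul(496, Add(2, Rational(31, 3))))) = Mul(-1, Add(-420, Mul(496, Rational(37, 3)))) = Mul(-1, Add(-420, Rational(18352, 3))) = Mul(-1, Rational(17092, 3)) = Rational(-17092, 3)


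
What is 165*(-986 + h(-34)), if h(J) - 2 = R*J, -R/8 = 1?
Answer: -117480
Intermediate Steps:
R = -8 (R = -8*1 = -8)
h(J) = 2 - 8*J
165*(-986 + h(-34)) = 165*(-986 + (2 - 8*(-34))) = 165*(-986 + (2 + 272)) = 165*(-986 + 274) = 165*(-712) = -117480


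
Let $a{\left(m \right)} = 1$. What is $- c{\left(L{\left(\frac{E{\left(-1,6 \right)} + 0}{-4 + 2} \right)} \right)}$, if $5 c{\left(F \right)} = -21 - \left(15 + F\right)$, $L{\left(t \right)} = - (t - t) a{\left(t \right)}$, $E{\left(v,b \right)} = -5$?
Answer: $\frac{36}{5} \approx 7.2$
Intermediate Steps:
$L{\left(t \right)} = 0$ ($L{\left(t \right)} = - (t - t) 1 = \left(-1\right) 0 \cdot 1 = 0 \cdot 1 = 0$)
$c{\left(F \right)} = - \frac{36}{5} - \frac{F}{5}$ ($c{\left(F \right)} = \frac{-21 - \left(15 + F\right)}{5} = \frac{-36 - F}{5} = - \frac{36}{5} - \frac{F}{5}$)
$- c{\left(L{\left(\frac{E{\left(-1,6 \right)} + 0}{-4 + 2} \right)} \right)} = - (- \frac{36}{5} - 0) = - (- \frac{36}{5} + 0) = \left(-1\right) \left(- \frac{36}{5}\right) = \frac{36}{5}$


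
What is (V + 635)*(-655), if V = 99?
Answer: -480770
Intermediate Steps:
(V + 635)*(-655) = (99 + 635)*(-655) = 734*(-655) = -480770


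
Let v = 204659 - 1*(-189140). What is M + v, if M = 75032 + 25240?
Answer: 494071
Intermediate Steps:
M = 100272
v = 393799 (v = 204659 + 189140 = 393799)
M + v = 100272 + 393799 = 494071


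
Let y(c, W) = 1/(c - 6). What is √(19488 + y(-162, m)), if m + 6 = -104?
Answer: √137507286/84 ≈ 139.60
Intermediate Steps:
m = -110 (m = -6 - 104 = -110)
y(c, W) = 1/(-6 + c)
√(19488 + y(-162, m)) = √(19488 + 1/(-6 - 162)) = √(19488 + 1/(-168)) = √(19488 - 1/168) = √(3273983/168) = √137507286/84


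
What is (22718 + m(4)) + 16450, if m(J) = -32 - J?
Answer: 39132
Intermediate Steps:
(22718 + m(4)) + 16450 = (22718 + (-32 - 1*4)) + 16450 = (22718 + (-32 - 4)) + 16450 = (22718 - 36) + 16450 = 22682 + 16450 = 39132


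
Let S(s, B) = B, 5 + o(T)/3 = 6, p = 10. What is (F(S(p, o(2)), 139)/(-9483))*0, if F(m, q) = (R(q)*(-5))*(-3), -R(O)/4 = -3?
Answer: 0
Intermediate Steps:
R(O) = 12 (R(O) = -4*(-3) = 12)
o(T) = 3 (o(T) = -15 + 3*6 = -15 + 18 = 3)
F(m, q) = 180 (F(m, q) = (12*(-5))*(-3) = -60*(-3) = 180)
(F(S(p, o(2)), 139)/(-9483))*0 = (180/(-9483))*0 = (180*(-1/9483))*0 = -60/3161*0 = 0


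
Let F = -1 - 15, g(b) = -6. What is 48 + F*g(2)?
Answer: 144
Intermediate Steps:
F = -16
48 + F*g(2) = 48 - 16*(-6) = 48 + 96 = 144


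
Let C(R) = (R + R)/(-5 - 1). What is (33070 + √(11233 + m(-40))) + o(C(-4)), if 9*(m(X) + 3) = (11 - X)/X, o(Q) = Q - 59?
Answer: 99037/3 + √40427490/60 ≈ 33118.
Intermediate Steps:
C(R) = -R/3 (C(R) = (2*R)/(-6) = (2*R)*(-⅙) = -R/3)
o(Q) = -59 + Q
m(X) = -3 + (11 - X)/(9*X) (m(X) = -3 + ((11 - X)/X)/9 = -3 + (11 - X)/(9*X))
(33070 + √(11233 + m(-40))) + o(C(-4)) = (33070 + √(11233 + (⅑)*(11 - 28*(-40))/(-40))) + (-59 - ⅓*(-4)) = (33070 + √(11233 + (⅑)*(-1/40)*(11 + 1120))) + (-59 + 4/3) = (33070 + √(11233 + (⅑)*(-1/40)*1131)) - 173/3 = (33070 + √(11233 - 377/120)) - 173/3 = (33070 + √(1347583/120)) - 173/3 = (33070 + √40427490/60) - 173/3 = 99037/3 + √40427490/60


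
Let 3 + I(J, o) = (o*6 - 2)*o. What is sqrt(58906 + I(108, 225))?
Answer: sqrt(362203) ≈ 601.83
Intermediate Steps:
I(J, o) = -3 + o*(-2 + 6*o) (I(J, o) = -3 + (o*6 - 2)*o = -3 + (6*o - 2)*o = -3 + (-2 + 6*o)*o = -3 + o*(-2 + 6*o))
sqrt(58906 + I(108, 225)) = sqrt(58906 + (-3 - 2*225 + 6*225**2)) = sqrt(58906 + (-3 - 450 + 6*50625)) = sqrt(58906 + (-3 - 450 + 303750)) = sqrt(58906 + 303297) = sqrt(362203)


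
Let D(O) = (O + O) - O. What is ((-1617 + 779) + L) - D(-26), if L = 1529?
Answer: 717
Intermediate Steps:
D(O) = O (D(O) = 2*O - O = O)
((-1617 + 779) + L) - D(-26) = ((-1617 + 779) + 1529) - 1*(-26) = (-838 + 1529) + 26 = 691 + 26 = 717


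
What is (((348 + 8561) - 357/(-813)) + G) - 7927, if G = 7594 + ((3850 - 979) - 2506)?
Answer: 2423130/271 ≈ 8941.4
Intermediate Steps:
G = 7959 (G = 7594 + (2871 - 2506) = 7594 + 365 = 7959)
(((348 + 8561) - 357/(-813)) + G) - 7927 = (((348 + 8561) - 357/(-813)) + 7959) - 7927 = ((8909 - 357*(-1/813)) + 7959) - 7927 = ((8909 + 119/271) + 7959) - 7927 = (2414458/271 + 7959) - 7927 = 4571347/271 - 7927 = 2423130/271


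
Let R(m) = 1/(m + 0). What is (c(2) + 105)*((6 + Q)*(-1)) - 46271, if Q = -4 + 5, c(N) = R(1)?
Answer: -47013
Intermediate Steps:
R(m) = 1/m
c(N) = 1 (c(N) = 1/1 = 1)
Q = 1
(c(2) + 105)*((6 + Q)*(-1)) - 46271 = (1 + 105)*((6 + 1)*(-1)) - 46271 = 106*(7*(-1)) - 46271 = 106*(-7) - 46271 = -742 - 46271 = -47013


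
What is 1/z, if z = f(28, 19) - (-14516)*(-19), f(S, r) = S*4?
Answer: -1/275692 ≈ -3.6272e-6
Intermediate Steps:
f(S, r) = 4*S
z = -275692 (z = 4*28 - (-14516)*(-19) = 112 - 764*361 = 112 - 275804 = -275692)
1/z = 1/(-275692) = -1/275692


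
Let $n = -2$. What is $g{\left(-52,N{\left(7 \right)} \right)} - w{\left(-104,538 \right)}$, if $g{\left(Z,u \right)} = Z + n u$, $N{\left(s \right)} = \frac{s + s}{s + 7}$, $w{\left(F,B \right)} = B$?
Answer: $-592$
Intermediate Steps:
$N{\left(s \right)} = \frac{2 s}{7 + s}$
$g{\left(Z,u \right)} = Z - 2 u$
$g{\left(-52,N{\left(7 \right)} \right)} - w{\left(-104,538 \right)} = \left(-52 - 2 \cdot 2 \cdot 7 \frac{1}{7 + 7}\right) - 538 = \left(-52 - 2 \cdot 2 \cdot 7 \cdot \frac{1}{14}\right) - 538 = \left(-52 - 2\right) - 538 = -54 - 538 = -592$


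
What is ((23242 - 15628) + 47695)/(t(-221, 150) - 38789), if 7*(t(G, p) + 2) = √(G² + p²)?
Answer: -105129079531/73732271028 - 387163*√71341/73732271028 ≈ -1.4272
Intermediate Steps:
t(G, p) = -2 + √(G² + p²)/7
((23242 - 15628) + 47695)/(t(-221, 150) - 38789) = ((23242 - 15628) + 47695)/((-2 + √((-221)² + 150²)/7) - 38789) = (7614 + 47695)/((-2 + √(48841 + 22500)/7) - 38789) = 55309/((-2 + √71341/7) - 38789) = 55309/(-38791 + √71341/7)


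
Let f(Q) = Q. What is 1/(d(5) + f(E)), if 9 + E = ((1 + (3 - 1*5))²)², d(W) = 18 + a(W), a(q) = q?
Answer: 1/15 ≈ 0.066667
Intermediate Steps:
d(W) = 18 + W
E = -8 (E = -9 + ((1 + (3 - 1*5))²)² = -9 + ((1 + (3 - 5))²)² = -9 + ((1 - 2)²)² = -9 + ((-1)²)² = -9 + 1² = -9 + 1 = -8)
1/(d(5) + f(E)) = 1/((18 + 5) - 8) = 1/(23 - 8) = 1/15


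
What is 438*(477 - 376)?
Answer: 44238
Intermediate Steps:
438*(477 - 376) = 438*101 = 44238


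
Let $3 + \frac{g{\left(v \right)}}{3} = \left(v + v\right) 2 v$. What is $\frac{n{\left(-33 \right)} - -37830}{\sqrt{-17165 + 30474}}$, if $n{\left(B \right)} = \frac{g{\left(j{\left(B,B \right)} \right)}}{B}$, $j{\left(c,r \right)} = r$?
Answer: $\frac{411777 \sqrt{13309}}{146399} \approx 324.49$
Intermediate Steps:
$g{\left(v \right)} = -9 + 12 v^{2}$ ($g{\left(v \right)} = -9 + 3 \left(v + v\right) 2 v = -9 + 3 \cdot 2 v 2 v = -9 + 3 \cdot 4 v^{2} = -9 + 12 v^{2}$)
$n{\left(B \right)} = \frac{-9 + 12 B^{2}}{B}$
$\frac{n{\left(-33 \right)} - -37830}{\sqrt{-17165 + 30474}} = \frac{\left(- \frac{9}{-33} + 12 \left(-33\right)\right) - -37830}{\sqrt{-17165 + 30474}} = \frac{\left(\left(-9\right) \left(- \frac{1}{33}\right) - 396\right) + 37830}{\sqrt{13309}} = \left(\left(\frac{3}{11} - 396\right) + 37830\right) \frac{\sqrt{13309}}{13309} = \left(- \frac{4353}{11} + 37830\right) \frac{\sqrt{13309}}{13309} = \frac{411777 \frac{\sqrt{13309}}{13309}}{11} = \frac{411777 \sqrt{13309}}{146399}$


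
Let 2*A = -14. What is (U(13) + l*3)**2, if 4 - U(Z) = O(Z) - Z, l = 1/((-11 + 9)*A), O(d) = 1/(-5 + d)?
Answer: 915849/3136 ≈ 292.04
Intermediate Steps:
A = -7 (A = (1/2)*(-14) = -7)
l = 1/14 (l = 1/((-11 + 9)*(-7)) = -1/7/(-2) = -1/2*(-1/7) = 1/14 ≈ 0.071429)
U(Z) = 4 + Z - 1/(-5 + Z) (U(Z) = 4 - (1/(-5 + Z) - Z) = 4 + (Z - 1/(-5 + Z)) = 4 + Z - 1/(-5 + Z))
(U(13) + l*3)**2 = ((-21 + 13**2 - 1*13)/(-5 + 13) + (1/14)*3)**2 = ((-21 + 169 - 13)/8 + 3/14)**2 = ((1/8)*135 + 3/14)**2 = (135/8 + 3/14)**2 = (957/56)**2 = 915849/3136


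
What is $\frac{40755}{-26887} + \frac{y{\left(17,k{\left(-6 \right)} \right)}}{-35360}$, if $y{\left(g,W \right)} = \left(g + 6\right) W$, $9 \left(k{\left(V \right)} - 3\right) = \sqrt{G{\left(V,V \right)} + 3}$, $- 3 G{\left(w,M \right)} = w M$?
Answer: $- \frac{1442952003}{950724320} - \frac{23 i}{106080} \approx -1.5177 - 0.00021682 i$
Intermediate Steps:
$G{\left(w,M \right)} = - \frac{M w}{3}$ ($G{\left(w,M \right)} = - \frac{w M}{3} = - \frac{M w}{3}$)
$k{\left(V \right)} = 3 + \frac{\sqrt{3 - \frac{V^{2}}{3}}}{9}$ ($k{\left(V \right)} = 3 + \frac{\sqrt{- \frac{V V}{3} + 3}}{9} = 3 + \frac{\sqrt{- \frac{V^{2}}{3} + 3}}{9} = 3 + \frac{\sqrt{3 - \frac{V^{2}}{3}}}{9}$)
$y{\left(g,W \right)} = W \left(6 + g\right)$ ($y{\left(g,W \right)} = \left(6 + g\right) W = W \left(6 + g\right)$)
$\frac{40755}{-26887} + \frac{y{\left(17,k{\left(-6 \right)} \right)}}{-35360} = \frac{40755}{-26887} + \frac{\left(3 + \frac{\sqrt{27 - 3 \left(-6\right)^{2}}}{27}\right) \left(6 + 17\right)}{-35360} = 40755 \left(- \frac{1}{26887}\right) + \left(3 + \frac{\sqrt{27 - 108}}{27}\right) 23 \left(- \frac{1}{35360}\right) = - \frac{40755}{26887} + \left(3 + \frac{\sqrt{27 - 108}}{27}\right) 23 \left(- \frac{1}{35360}\right) = - \frac{40755}{26887} + \left(3 + \frac{\sqrt{-81}}{27}\right) 23 \left(- \frac{1}{35360}\right) = - \frac{40755}{26887} + \left(3 + \frac{9 i}{27}\right) 23 \left(- \frac{1}{35360}\right) = - \frac{40755}{26887} + \left(3 + \frac{i}{3}\right) 23 \left(- \frac{1}{35360}\right) = - \frac{40755}{26887} + \left(69 + \frac{23 i}{3}\right) \left(- \frac{1}{35360}\right) = - \frac{40755}{26887} - \left(\frac{69}{35360} + \frac{23 i}{106080}\right) = - \frac{1442952003}{950724320} - \frac{23 i}{106080}$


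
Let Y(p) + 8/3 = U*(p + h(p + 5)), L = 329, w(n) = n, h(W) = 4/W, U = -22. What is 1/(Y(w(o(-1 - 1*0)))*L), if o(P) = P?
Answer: -3/2632 ≈ -0.0011398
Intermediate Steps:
Y(p) = -8/3 - 88/(5 + p) - 22*p (Y(p) = -8/3 - 22*(p + 4/(p + 5)) = -8/3 - 22*(p + 4/(5 + p)) = -8/3 + (-88/(5 + p) - 22*p) = -8/3 - 88/(5 + p) - 22*p)
1/(Y(w(o(-1 - 1*0)))*L) = 1/((2*(-152 - 169*(-1 - 1*0) - 33*(-1 - 1*0)**2)/(3*(5 + (-1 - 1*0))))*329) = 1/((2*(-152 - 169*(-1 + 0) - 33*(-1 + 0)**2)/(3*(5 + (-1 + 0))))*329) = 1/((2*(-152 - 169*(-1) - 33*(-1)**2)/(3*(5 - 1)))*329) = 1/(((2/3)*(-152 + 169 - 33*1)/4)*329) = 1/(((2/3)*(1/4)*(-152 + 169 - 33))*329) = 1/(((2/3)*(1/4)*(-16))*329) = 1/(-8/3*329) = 1/(-2632/3) = -3/2632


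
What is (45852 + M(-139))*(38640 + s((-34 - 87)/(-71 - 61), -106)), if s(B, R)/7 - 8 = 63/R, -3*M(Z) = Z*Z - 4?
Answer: 161645916355/106 ≈ 1.5250e+9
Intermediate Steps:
M(Z) = 4/3 - Z**2/3 (M(Z) = -(Z*Z - 4)/3 = -(Z**2 - 4)/3 = -(-4 + Z**2)/3 = 4/3 - Z**2/3)
s(B, R) = 56 + 441/R (s(B, R) = 56 + 7*(63/R) = 56 + 441/R)
(45852 + M(-139))*(38640 + s((-34 - 87)/(-71 - 61), -106)) = (45852 + (4/3 - 1/3*(-139)**2))*(38640 + (56 + 441/(-106))) = (45852 + (4/3 - 1/3*19321))*(38640 + (56 + 441*(-1/106))) = (45852 + (4/3 - 19321/3))*(38640 + (56 - 441/106)) = (45852 - 6439)*(38640 + 5495/106) = 39413*(4101335/106) = 161645916355/106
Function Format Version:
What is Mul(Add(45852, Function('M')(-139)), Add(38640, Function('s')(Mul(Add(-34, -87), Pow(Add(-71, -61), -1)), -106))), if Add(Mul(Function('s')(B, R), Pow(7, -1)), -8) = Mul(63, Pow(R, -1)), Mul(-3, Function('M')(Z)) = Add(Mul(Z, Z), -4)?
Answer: Rational(161645916355, 106) ≈ 1.5250e+9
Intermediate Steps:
Function('M')(Z) = Add(Rational(4, 3), Mul(Rational(-1, 3), Pow(Z, 2))) (Function('M')(Z) = Mul(Rational(-1, 3), Add(Mul(Z, Z), -4)) = Mul(Rational(-1, 3), Add(Pow(Z, 2), -4)) = Mul(Rational(-1, 3), Add(-4, Pow(Z, 2))) = Add(Rational(4, 3), Mul(Rational(-1, 3), Pow(Z, 2))))
Function('s')(B, R) = Add(56, Mul(441, Pow(R, -1))) (Function('s')(B, R) = Add(56, Mul(7, Mul(63, Pow(R, -1)))) = Add(56, Mul(441, Pow(R, -1))))
Mul(Add(45852, Function('M')(-139)), Add(38640, Function('s')(Mul(Add(-34, -87), Pow(Add(-71, -61), -1)), -106))) = Mul(Add(45852, Add(Rational(4, 3), Mul(Rational(-1, 3), Pow(-139, 2)))), Add(38640, Add(56, Mul(441, Pow(-106, -1))))) = Mul(Add(45852, Add(Rational(4, 3), Mul(Rational(-1, 3), 19321))), Add(38640, Add(56, Mul(441, Rational(-1, 106))))) = Mul(Add(45852, Add(Rational(4, 3), Rational(-19321, 3))), Add(38640, Add(56, Rational(-441, 106)))) = Mul(Add(45852, -6439), Add(38640, Rational(5495, 106))) = Mul(39413, Rational(4101335, 106)) = Rational(161645916355, 106)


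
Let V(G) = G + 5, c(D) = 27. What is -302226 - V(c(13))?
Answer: -302258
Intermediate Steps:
V(G) = 5 + G
-302226 - V(c(13)) = -302226 - (5 + 27) = -302226 - 1*32 = -302226 - 32 = -302258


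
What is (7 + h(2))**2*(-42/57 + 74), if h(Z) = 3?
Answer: 139200/19 ≈ 7326.3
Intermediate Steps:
(7 + h(2))**2*(-42/57 + 74) = (7 + 3)**2*(-42/57 + 74) = 10**2*(-42*1/57 + 74) = 100*(-14/19 + 74) = 100*(1392/19) = 139200/19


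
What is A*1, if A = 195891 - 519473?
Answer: -323582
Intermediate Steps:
A = -323582
A*1 = -323582*1 = -323582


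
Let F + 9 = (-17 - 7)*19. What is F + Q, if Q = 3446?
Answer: 2981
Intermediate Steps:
F = -465 (F = -9 + (-17 - 7)*19 = -9 - 24*19 = -9 - 456 = -465)
F + Q = -465 + 3446 = 2981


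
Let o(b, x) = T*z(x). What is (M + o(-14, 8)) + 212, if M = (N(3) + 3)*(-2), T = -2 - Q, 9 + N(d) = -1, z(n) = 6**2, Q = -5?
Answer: 334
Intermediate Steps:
z(n) = 36
N(d) = -10 (N(d) = -9 - 1 = -10)
T = 3 (T = -2 - 1*(-5) = -2 + 5 = 3)
M = 14 (M = (-10 + 3)*(-2) = -7*(-2) = 14)
o(b, x) = 108 (o(b, x) = 3*36 = 108)
(M + o(-14, 8)) + 212 = (14 + 108) + 212 = 122 + 212 = 334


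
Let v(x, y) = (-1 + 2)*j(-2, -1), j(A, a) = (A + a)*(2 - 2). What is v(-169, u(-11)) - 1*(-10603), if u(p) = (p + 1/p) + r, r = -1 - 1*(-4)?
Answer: 10603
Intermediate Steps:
r = 3 (r = -1 + 4 = 3)
u(p) = 3 + p + 1/p (u(p) = (p + 1/p) + 3 = 3 + p + 1/p)
j(A, a) = 0 (j(A, a) = (A + a)*0 = 0)
v(x, y) = 0 (v(x, y) = (-1 + 2)*0 = 1*0 = 0)
v(-169, u(-11)) - 1*(-10603) = 0 - 1*(-10603) = 0 + 10603 = 10603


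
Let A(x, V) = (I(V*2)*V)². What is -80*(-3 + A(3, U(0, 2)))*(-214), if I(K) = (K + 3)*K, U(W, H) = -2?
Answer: 1044320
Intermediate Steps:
I(K) = K*(3 + K) (I(K) = (3 + K)*K = K*(3 + K))
A(x, V) = 4*V⁴*(3 + 2*V)² (A(x, V) = (((V*2)*(3 + V*2))*V)² = (((2*V)*(3 + 2*V))*V)² = ((2*V*(3 + 2*V))*V)² = (2*V²*(3 + 2*V))² = 4*V⁴*(3 + 2*V)²)
-80*(-3 + A(3, U(0, 2)))*(-214) = -80*(-3 + 4*(-2)⁴*(3 + 2*(-2))²)*(-214) = -80*(-3 + 4*16*(3 - 4)²)*(-214) = -80*(-3 + 4*16*(-1)²)*(-214) = -80*(-3 + 4*16*1)*(-214) = -80*(-3 + 64)*(-214) = -80*61*(-214) = -10*488*(-214) = -4880*(-214) = 1044320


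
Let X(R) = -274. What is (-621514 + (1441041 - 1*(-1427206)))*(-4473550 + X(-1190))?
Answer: -10051488016992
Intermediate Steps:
(-621514 + (1441041 - 1*(-1427206)))*(-4473550 + X(-1190)) = (-621514 + (1441041 - 1*(-1427206)))*(-4473550 - 274) = (-621514 + (1441041 + 1427206))*(-4473824) = (-621514 + 2868247)*(-4473824) = 2246733*(-4473824) = -10051488016992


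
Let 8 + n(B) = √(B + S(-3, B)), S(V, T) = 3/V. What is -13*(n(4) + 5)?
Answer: 39 - 13*√3 ≈ 16.483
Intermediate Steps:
n(B) = -8 + √(-1 + B) (n(B) = -8 + √(B + 3/(-3)) = -8 + √(B + 3*(-⅓)) = -8 + √(B - 1) = -8 + √(-1 + B))
-13*(n(4) + 5) = -13*((-8 + √(-1 + 4)) + 5) = -13*((-8 + √3) + 5) = -13*(-3 + √3) = 39 - 13*√3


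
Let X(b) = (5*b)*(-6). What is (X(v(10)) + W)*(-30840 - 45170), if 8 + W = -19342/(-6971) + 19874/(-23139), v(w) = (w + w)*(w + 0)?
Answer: 73637972414136680/161301969 ≈ 4.5652e+8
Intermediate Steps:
v(w) = 2*w**2 (v(w) = (2*w)*w = 2*w**2)
X(b) = -30*b
W = -981402868/161301969 (W = -8 + (-19342/(-6971) + 19874/(-23139)) = -8 + (-19342*(-1/6971) + 19874*(-1/23139)) = -8 + (19342/6971 - 19874/23139) = -8 + 309012884/161301969 = -981402868/161301969 ≈ -6.0843)
(X(v(10)) + W)*(-30840 - 45170) = (-60*10**2 - 981402868/161301969)*(-30840 - 45170) = (-60*100 - 981402868/161301969)*(-76010) = (-30*200 - 981402868/161301969)*(-76010) = (-6000 - 981402868/161301969)*(-76010) = -968793216868/161301969*(-76010) = 73637972414136680/161301969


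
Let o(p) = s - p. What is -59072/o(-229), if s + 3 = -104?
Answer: -29536/61 ≈ -484.20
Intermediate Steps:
s = -107 (s = -3 - 104 = -107)
o(p) = -107 - p
-59072/o(-229) = -59072/(-107 - 1*(-229)) = -59072/(-107 + 229) = -59072/122 = -59072*1/122 = -29536/61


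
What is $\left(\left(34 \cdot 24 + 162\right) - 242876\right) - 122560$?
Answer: $-364458$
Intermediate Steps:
$\left(\left(34 \cdot 24 + 162\right) - 242876\right) - 122560 = \left(\left(816 + 162\right) - 242876\right) - 122560 = \left(978 - 242876\right) - 122560 = -241898 - 122560 = -364458$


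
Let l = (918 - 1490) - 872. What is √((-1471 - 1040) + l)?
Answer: I*√3955 ≈ 62.889*I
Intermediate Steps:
l = -1444 (l = -572 - 872 = -1444)
√((-1471 - 1040) + l) = √((-1471 - 1040) - 1444) = √(-2511 - 1444) = √(-3955) = I*√3955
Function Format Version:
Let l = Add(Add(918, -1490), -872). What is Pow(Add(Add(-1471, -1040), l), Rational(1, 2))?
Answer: Mul(I, Pow(3955, Rational(1, 2))) ≈ Mul(62.889, I)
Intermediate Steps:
l = -1444 (l = Add(-572, -872) = -1444)
Pow(Add(Add(-1471, -1040), l), Rational(1, 2)) = Pow(Add(Add(-1471, -1040), -1444), Rational(1, 2)) = Pow(Add(-2511, -1444), Rational(1, 2)) = Pow(-3955, Rational(1, 2)) = Mul(I, Pow(3955, Rational(1, 2)))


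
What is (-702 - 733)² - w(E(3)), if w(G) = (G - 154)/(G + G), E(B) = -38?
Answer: 39125227/19 ≈ 2.0592e+6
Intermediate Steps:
w(G) = (-154 + G)/(2*G) (w(G) = (-154 + G)/((2*G)) = (-154 + G)*(1/(2*G)) = (-154 + G)/(2*G))
(-702 - 733)² - w(E(3)) = (-702 - 733)² - (-154 - 38)/(2*(-38)) = (-1435)² - (-1)*(-192)/(2*38) = 2059225 - 1*48/19 = 2059225 - 48/19 = 39125227/19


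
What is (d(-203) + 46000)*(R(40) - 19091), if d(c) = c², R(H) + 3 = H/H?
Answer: -1665081437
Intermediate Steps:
R(H) = -2 (R(H) = -3 + H/H = -3 + 1 = -2)
(d(-203) + 46000)*(R(40) - 19091) = ((-203)² + 46000)*(-2 - 19091) = (41209 + 46000)*(-19093) = 87209*(-19093) = -1665081437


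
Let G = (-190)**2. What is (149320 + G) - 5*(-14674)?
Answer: 258790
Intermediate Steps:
G = 36100
(149320 + G) - 5*(-14674) = (149320 + 36100) - 5*(-14674) = 185420 + 73370 = 258790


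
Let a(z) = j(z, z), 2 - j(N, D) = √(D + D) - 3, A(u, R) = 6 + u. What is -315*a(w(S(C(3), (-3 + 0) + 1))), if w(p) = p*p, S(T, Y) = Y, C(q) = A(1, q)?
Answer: -1575 + 630*√2 ≈ -684.05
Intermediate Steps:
C(q) = 7 (C(q) = 6 + 1 = 7)
j(N, D) = 5 - √2*√D (j(N, D) = 2 - (√(D + D) - 3) = 2 - (√(2*D) - 3) = 2 - (√2*√D - 3) = 2 - (-3 + √2*√D) = 2 + (3 - √2*√D) = 5 - √2*√D)
w(p) = p²
a(z) = 5 - √2*√z
-315*a(w(S(C(3), (-3 + 0) + 1))) = -315*(5 - √2*√(((-3 + 0) + 1)²)) = -315*(5 - √2*√((-3 + 1)²)) = -315*(5 - √2*√((-2)²)) = -315*(5 - √2*√4) = -315*(5 - 1*√2*2) = -315*(5 - 2*√2) = -1575 + 630*√2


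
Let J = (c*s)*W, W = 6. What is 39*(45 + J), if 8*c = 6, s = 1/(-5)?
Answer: 17199/10 ≈ 1719.9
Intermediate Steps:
s = -⅕ ≈ -0.20000
c = ¾ (c = (⅛)*6 = ¾ ≈ 0.75000)
J = -9/10 (J = ((¾)*(-⅕))*6 = -3/20*6 = -9/10 ≈ -0.90000)
39*(45 + J) = 39*(45 - 9/10) = 39*(441/10) = 17199/10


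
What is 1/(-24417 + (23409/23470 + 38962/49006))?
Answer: -575085410/14040829646173 ≈ -4.0958e-5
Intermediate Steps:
1/(-24417 + (23409/23470 + 38962/49006)) = 1/(-24417 + (23409*(1/23470) + 38962*(1/49006))) = 1/(-24417 + (23409/23470 + 19481/24503)) = 1/(-24417 + 1030809797/575085410) = 1/(-14040829646173/575085410) = -575085410/14040829646173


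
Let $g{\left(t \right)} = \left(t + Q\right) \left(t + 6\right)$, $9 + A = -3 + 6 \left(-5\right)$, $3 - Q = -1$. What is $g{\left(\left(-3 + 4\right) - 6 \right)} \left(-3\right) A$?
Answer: $-126$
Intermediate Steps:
$Q = 4$ ($Q = 3 - -1 = 3 + 1 = 4$)
$A = -42$ ($A = -9 + \left(-3 + 6 \left(-5\right)\right) = -9 - 33 = -42$)
$g{\left(t \right)} = \left(4 + t\right) \left(6 + t\right)$ ($g{\left(t \right)} = \left(t + 4\right) \left(t + 6\right) = \left(4 + t\right) \left(6 + t\right)$)
$g{\left(\left(-3 + 4\right) - 6 \right)} \left(-3\right) A = \left(24 + \left(\left(-3 + 4\right) - 6\right)^{2} + 10 \left(\left(-3 + 4\right) - 6\right)\right) \left(-3\right) \left(-42\right) = \left(24 + \left(1 - 6\right)^{2} + 10 \left(1 - 6\right)\right) \left(-3\right) \left(-42\right) = \left(24 + \left(-5\right)^{2} + 10 \left(-5\right)\right) \left(-3\right) \left(-42\right) = \left(24 + 25 - 50\right) \left(-3\right) \left(-42\right) = \left(-1\right) \left(-3\right) \left(-42\right) = 3 \left(-42\right) = -126$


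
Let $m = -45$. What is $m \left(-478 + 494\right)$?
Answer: $-720$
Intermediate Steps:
$m \left(-478 + 494\right) = - 45 \left(-478 + 494\right) = \left(-45\right) 16 = -720$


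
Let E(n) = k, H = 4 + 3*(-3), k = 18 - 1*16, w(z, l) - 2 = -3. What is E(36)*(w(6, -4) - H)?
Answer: 8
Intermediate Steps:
w(z, l) = -1 (w(z, l) = 2 - 3 = -1)
k = 2 (k = 18 - 16 = 2)
H = -5 (H = 4 - 9 = -5)
E(n) = 2
E(36)*(w(6, -4) - H) = 2*(-1 - 1*(-5)) = 2*(-1 + 5) = 2*4 = 8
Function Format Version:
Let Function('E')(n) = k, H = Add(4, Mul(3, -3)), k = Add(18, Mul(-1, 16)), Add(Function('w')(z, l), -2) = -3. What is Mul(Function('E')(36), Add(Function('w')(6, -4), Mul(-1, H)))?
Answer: 8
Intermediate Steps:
Function('w')(z, l) = -1 (Function('w')(z, l) = Add(2, -3) = -1)
k = 2 (k = Add(18, -16) = 2)
H = -5 (H = Add(4, -9) = -5)
Function('E')(n) = 2
Mul(Function('E')(36), Add(Function('w')(6, -4), Mul(-1, H))) = Mul(2, Add(-1, Mul(-1, -5))) = Mul(2, Add(-1, 5)) = Mul(2, 4) = 8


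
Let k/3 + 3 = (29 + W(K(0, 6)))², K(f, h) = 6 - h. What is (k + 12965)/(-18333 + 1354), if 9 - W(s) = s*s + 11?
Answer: -15143/16979 ≈ -0.89187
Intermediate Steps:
W(s) = -2 - s² (W(s) = 9 - (s*s + 11) = 9 - (s² + 11) = 9 - (11 + s²) = 9 + (-11 - s²) = -2 - s²)
k = 2178 (k = -9 + 3*(29 + (-2 - (6 - 1*6)²))² = -9 + 3*(29 + (-2 - (6 - 6)²))² = -9 + 3*(29 + (-2 - 1*0²))² = -9 + 3*(29 + (-2 - 1*0))² = -9 + 3*(29 + (-2 + 0))² = -9 + 3*(29 - 2)² = -9 + 3*27² = -9 + 3*729 = -9 + 2187 = 2178)
(k + 12965)/(-18333 + 1354) = (2178 + 12965)/(-18333 + 1354) = 15143/(-16979) = 15143*(-1/16979) = -15143/16979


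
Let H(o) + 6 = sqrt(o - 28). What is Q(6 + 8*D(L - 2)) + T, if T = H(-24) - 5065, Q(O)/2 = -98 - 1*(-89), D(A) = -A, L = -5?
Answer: -5089 + 2*I*sqrt(13) ≈ -5089.0 + 7.2111*I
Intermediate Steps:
H(o) = -6 + sqrt(-28 + o) (H(o) = -6 + sqrt(o - 28) = -6 + sqrt(-28 + o))
Q(O) = -18 (Q(O) = 2*(-98 - 1*(-89)) = 2*(-98 + 89) = 2*(-9) = -18)
T = -5071 + 2*I*sqrt(13) (T = (-6 + sqrt(-28 - 24)) - 5065 = (-6 + sqrt(-52)) - 5065 = (-6 + 2*I*sqrt(13)) - 5065 = -5071 + 2*I*sqrt(13) ≈ -5071.0 + 7.2111*I)
Q(6 + 8*D(L - 2)) + T = -18 + (-5071 + 2*I*sqrt(13)) = -5089 + 2*I*sqrt(13)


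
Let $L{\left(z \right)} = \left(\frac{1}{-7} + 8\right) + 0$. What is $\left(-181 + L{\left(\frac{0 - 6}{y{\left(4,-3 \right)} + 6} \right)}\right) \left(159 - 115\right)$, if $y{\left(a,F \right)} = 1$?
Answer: $- \frac{53328}{7} \approx -7618.3$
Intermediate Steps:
$L{\left(z \right)} = \frac{55}{7}$ ($L{\left(z \right)} = \left(- \frac{1}{7} + 8\right) + 0 = \frac{55}{7} + 0 = \frac{55}{7}$)
$\left(-181 + L{\left(\frac{0 - 6}{y{\left(4,-3 \right)} + 6} \right)}\right) \left(159 - 115\right) = \left(-181 + \frac{55}{7}\right) \left(159 - 115\right) = \left(- \frac{1212}{7}\right) 44 = - \frac{53328}{7}$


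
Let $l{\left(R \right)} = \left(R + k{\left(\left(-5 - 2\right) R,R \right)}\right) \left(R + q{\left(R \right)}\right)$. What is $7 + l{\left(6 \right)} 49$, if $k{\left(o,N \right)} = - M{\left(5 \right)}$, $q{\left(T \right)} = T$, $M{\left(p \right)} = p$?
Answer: $595$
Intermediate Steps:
$k{\left(o,N \right)} = -5$ ($k{\left(o,N \right)} = \left(-1\right) 5 = -5$)
$l{\left(R \right)} = 2 R \left(-5 + R\right)$ ($l{\left(R \right)} = \left(R - 5\right) \left(R + R\right) = \left(-5 + R\right) 2 R = 2 R \left(-5 + R\right)$)
$7 + l{\left(6 \right)} 49 = 7 + 2 \cdot 6 \left(-5 + 6\right) 49 = 7 + 2 \cdot 6 \cdot 1 \cdot 49 = 7 + 12 \cdot 49 = 7 + 588 = 595$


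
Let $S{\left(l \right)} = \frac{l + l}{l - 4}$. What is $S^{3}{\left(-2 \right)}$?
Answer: $\frac{8}{27} \approx 0.2963$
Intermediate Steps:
$S{\left(l \right)} = \frac{2 l}{-4 + l}$
$S^{3}{\left(-2 \right)} = \left(2 \left(-2\right) \frac{1}{-4 - 2}\right)^{3} = \left(2 \left(-2\right) \frac{1}{-6}\right)^{3} = \left(2 \left(-2\right) \left(- \frac{1}{6}\right)\right)^{3} = \left(\frac{2}{3}\right)^{3} = \frac{8}{27}$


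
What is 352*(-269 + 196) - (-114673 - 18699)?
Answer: 107676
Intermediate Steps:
352*(-269 + 196) - (-114673 - 18699) = 352*(-73) - 1*(-133372) = -25696 + 133372 = 107676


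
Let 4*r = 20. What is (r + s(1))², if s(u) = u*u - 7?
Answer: 1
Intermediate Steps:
s(u) = -7 + u² (s(u) = u² - 7 = -7 + u²)
r = 5 (r = (¼)*20 = 5)
(r + s(1))² = (5 + (-7 + 1²))² = (5 + (-7 + 1))² = (5 - 6)² = (-1)² = 1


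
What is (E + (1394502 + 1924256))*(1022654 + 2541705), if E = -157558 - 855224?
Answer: 8219326309384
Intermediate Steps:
E = -1012782
(E + (1394502 + 1924256))*(1022654 + 2541705) = (-1012782 + (1394502 + 1924256))*(1022654 + 2541705) = (-1012782 + 3318758)*3564359 = 2305976*3564359 = 8219326309384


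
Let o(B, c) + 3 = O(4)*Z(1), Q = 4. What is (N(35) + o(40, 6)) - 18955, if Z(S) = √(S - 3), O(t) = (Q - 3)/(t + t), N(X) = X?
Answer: -18923 + I*√2/8 ≈ -18923.0 + 0.17678*I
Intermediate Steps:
O(t) = 1/(2*t) (O(t) = (4 - 3)/(t + t) = 1/(2*t))
Z(S) = √(-3 + S)
o(B, c) = -3 + I*√2/8 (o(B, c) = -3 + ((½)/4)*√(-3 + 1) = -3 + ((½)*(¼))*√(-2) = -3 + (I*√2)/8 = -3 + I*√2/8)
(N(35) + o(40, 6)) - 18955 = (35 + (-3 + I*√2/8)) - 18955 = (32 + I*√2/8) - 18955 = -18923 + I*√2/8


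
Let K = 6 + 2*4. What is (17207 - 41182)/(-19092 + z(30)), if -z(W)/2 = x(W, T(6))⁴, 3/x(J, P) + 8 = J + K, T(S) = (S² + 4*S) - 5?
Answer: 248572800/197945857 ≈ 1.2558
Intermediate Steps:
T(S) = -5 + S² + 4*S
K = 14 (K = 6 + 8 = 14)
x(J, P) = 3/(6 + J) (x(J, P) = 3/(-8 + (J + 14)) = 3/(-8 + (14 + J)) = 3/(6 + J))
z(W) = -162/(6 + W)⁴ (z(W) = -2*81/(6 + W)⁴ = -162/(6 + W)⁴)
(17207 - 41182)/(-19092 + z(30)) = (17207 - 41182)/(-19092 - 162/(6 + 30)⁴) = -23975/(-19092 - 162/36⁴) = -23975/(-19092 - 162*1/1679616) = -23975/(-19092 - 1/10368) = -23975/(-197945857/10368) = -23975*(-10368/197945857) = 248572800/197945857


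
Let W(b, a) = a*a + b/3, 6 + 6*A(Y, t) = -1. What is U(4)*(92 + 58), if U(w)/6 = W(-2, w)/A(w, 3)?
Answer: -82800/7 ≈ -11829.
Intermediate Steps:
A(Y, t) = -7/6 (A(Y, t) = -1 + (⅙)*(-1) = -1 - ⅙ = -7/6)
W(b, a) = a² + b/3 (W(b, a) = a² + b*(⅓) = a² + b/3)
U(w) = 24/7 - 36*w²/7 (U(w) = 6*((w² + (⅓)*(-2))/(-7/6)) = 6*((w² - ⅔)*(-6/7)) = 6*((-⅔ + w²)*(-6/7)) = 6*(4/7 - 6*w²/7) = 24/7 - 36*w²/7)
U(4)*(92 + 58) = (24/7 - 36/7*4²)*(92 + 58) = (24/7 - 36/7*16)*150 = (24/7 - 576/7)*150 = -552/7*150 = -82800/7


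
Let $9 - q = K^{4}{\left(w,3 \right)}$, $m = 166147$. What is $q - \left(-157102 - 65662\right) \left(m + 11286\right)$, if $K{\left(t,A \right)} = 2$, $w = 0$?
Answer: $39525684805$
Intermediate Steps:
$q = -7$ ($q = 9 - 2^{4} = 9 - 16 = -7$)
$q - \left(-157102 - 65662\right) \left(m + 11286\right) = -7 - \left(-157102 - 65662\right) \left(166147 + 11286\right) = -7 - \left(-222764\right) 177433 = -7 - -39525684812 = -7 + 39525684812 = 39525684805$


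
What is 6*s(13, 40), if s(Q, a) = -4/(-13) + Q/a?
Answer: 987/260 ≈ 3.7962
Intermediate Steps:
s(Q, a) = 4/13 + Q/a (s(Q, a) = -4*(-1/13) + Q/a = 4/13 + Q/a)
6*s(13, 40) = 6*(4/13 + 13/40) = 6*(329/520) = 987/260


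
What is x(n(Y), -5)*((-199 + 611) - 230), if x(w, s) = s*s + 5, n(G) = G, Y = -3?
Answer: 5460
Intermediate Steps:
x(w, s) = 5 + s² (x(w, s) = s² + 5 = 5 + s²)
x(n(Y), -5)*((-199 + 611) - 230) = (5 + (-5)²)*((-199 + 611) - 230) = (5 + 25)*(412 - 230) = 30*182 = 5460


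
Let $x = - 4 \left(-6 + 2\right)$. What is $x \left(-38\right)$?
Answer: $-608$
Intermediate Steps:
$x = 16$ ($x = \left(-4\right) \left(-4\right) = 16$)
$x \left(-38\right) = 16 \left(-38\right) = -608$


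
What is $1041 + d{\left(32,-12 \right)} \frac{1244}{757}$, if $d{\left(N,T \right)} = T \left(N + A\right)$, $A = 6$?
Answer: $\frac{220773}{757} \approx 291.64$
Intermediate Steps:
$d{\left(N,T \right)} = T \left(6 + N\right)$ ($d{\left(N,T \right)} = T \left(N + 6\right) = T \left(6 + N\right)$)
$1041 + d{\left(32,-12 \right)} \frac{1244}{757} = 1041 + - 12 \left(6 + 32\right) \frac{1244}{757} = 1041 + \left(-12\right) 38 \cdot 1244 \cdot \frac{1}{757} = 1041 - \frac{567264}{757} = \frac{220773}{757}$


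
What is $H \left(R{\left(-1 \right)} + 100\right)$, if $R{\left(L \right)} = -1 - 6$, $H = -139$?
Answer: $-12927$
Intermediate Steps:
$R{\left(L \right)} = -7$ ($R{\left(L \right)} = -1 - 6 = -7$)
$H \left(R{\left(-1 \right)} + 100\right) = - 139 \left(-7 + 100\right) = \left(-139\right) 93 = -12927$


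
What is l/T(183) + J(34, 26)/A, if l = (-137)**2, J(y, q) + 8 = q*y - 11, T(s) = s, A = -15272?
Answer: 286481873/2794776 ≈ 102.51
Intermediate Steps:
J(y, q) = -19 + q*y (J(y, q) = -8 + (q*y - 11) = -8 + (-11 + q*y) = -19 + q*y)
l = 18769
l/T(183) + J(34, 26)/A = 18769/183 + (-19 + 26*34)/(-15272) = 18769*(1/183) + (-19 + 884)*(-1/15272) = 18769/183 + 865*(-1/15272) = 18769/183 - 865/15272 = 286481873/2794776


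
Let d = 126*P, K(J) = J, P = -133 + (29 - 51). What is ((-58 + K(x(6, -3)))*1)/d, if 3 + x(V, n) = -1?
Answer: 1/315 ≈ 0.0031746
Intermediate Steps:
x(V, n) = -4 (x(V, n) = -3 - 1 = -4)
P = -155 (P = -133 - 22 = -155)
d = -19530 (d = 126*(-155) = -19530)
((-58 + K(x(6, -3)))*1)/d = ((-58 - 4)*1)/(-19530) = -62*1*(-1/19530) = -62*(-1/19530) = 1/315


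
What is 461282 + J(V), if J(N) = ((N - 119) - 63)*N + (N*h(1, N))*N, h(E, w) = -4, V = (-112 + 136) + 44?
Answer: 435034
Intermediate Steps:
V = 68 (V = 24 + 44 = 68)
J(N) = -4*N² + N*(-182 + N) (J(N) = ((N - 119) - 63)*N + (N*(-4))*N = ((-119 + N) - 63)*N + (-4*N)*N = (-182 + N)*N - 4*N² = N*(-182 + N) - 4*N² = -4*N² + N*(-182 + N))
461282 + J(V) = 461282 + 68*(-182 - 3*68) = 461282 + 68*(-182 - 204) = 461282 + 68*(-386) = 461282 - 26248 = 435034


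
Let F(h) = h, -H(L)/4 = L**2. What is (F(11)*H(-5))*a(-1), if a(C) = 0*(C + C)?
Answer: 0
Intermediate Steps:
H(L) = -4*L**2
a(C) = 0 (a(C) = 0*(2*C) = 0)
(F(11)*H(-5))*a(-1) = (11*(-4*(-5)**2))*0 = (11*(-4*25))*0 = (11*(-100))*0 = -1100*0 = 0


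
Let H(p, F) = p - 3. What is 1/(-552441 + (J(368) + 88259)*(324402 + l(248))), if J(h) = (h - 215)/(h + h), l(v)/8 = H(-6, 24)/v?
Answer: 22816/653242283344125 ≈ 3.4927e-11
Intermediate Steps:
H(p, F) = -3 + p
l(v) = -72/v (l(v) = 8*((-3 - 6)/v) = 8*(-9/v) = -72/v)
J(h) = (-215 + h)/(2*h) (J(h) = (-215 + h)/((2*h)) = (-215 + h)*(1/(2*h)) = (-215 + h)/(2*h))
1/(-552441 + (J(368) + 88259)*(324402 + l(248))) = 1/(-552441 + ((½)*(-215 + 368)/368 + 88259)*(324402 - 72/248)) = 1/(-552441 + ((½)*(1/368)*153 + 88259)*(324402 - 72*1/248)) = 1/(-552441 + (153/736 + 88259)*(324402 - 9/31)) = 1/(-552441 + (64958777/736)*(10056453/31)) = 1/(-552441 + 653254887837981/22816) = 1/(653242283344125/22816) = 22816/653242283344125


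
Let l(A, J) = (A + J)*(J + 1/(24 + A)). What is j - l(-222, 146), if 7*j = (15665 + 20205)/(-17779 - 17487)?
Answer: 12325725571/1110879 ≈ 11095.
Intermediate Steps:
j = -17935/123431 (j = ((15665 + 20205)/(-17779 - 17487))/7 = (35870/(-35266))/7 = (35870*(-1/35266))/7 = (⅐)*(-17935/17633) = -17935/123431 ≈ -0.14530)
j - l(-222, 146) = -17935/123431 - (-222 + 146 + 24*146² - 222*146² + 146*(-222)² + 24*(-222)*146)/(24 - 222) = -17935/123431 - (-222 + 146 + 24*21316 - 222*21316 + 146*49284 - 777888)/(-198) = -17935/123431 - (-1)*(-222 + 146 + 511584 - 4732152 + 7195464 - 777888)/198 = -17935/123431 - (-1)*2196932/198 = -17935/123431 - 1*(-1098466/99) = -17935/123431 + 1098466/99 = 12325725571/1110879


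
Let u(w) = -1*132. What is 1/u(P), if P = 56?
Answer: -1/132 ≈ -0.0075758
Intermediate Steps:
u(w) = -132
1/u(P) = 1/(-132) = -1/132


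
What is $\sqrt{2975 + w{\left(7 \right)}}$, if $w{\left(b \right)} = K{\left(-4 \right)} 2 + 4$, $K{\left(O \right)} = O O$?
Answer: $\sqrt{3011} \approx 54.873$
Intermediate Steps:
$K{\left(O \right)} = O^{2}$
$w{\left(b \right)} = 36$ ($w{\left(b \right)} = \left(-4\right)^{2} \cdot 2 + 4 = 16 \cdot 2 + 4 = 32 + 4 = 36$)
$\sqrt{2975 + w{\left(7 \right)}} = \sqrt{2975 + 36} = \sqrt{3011}$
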